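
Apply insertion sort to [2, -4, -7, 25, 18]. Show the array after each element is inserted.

First element 2 is already 'sorted'
Insert -4: shifted 1 elements -> [-4, 2, -7, 25, 18]
Insert -7: shifted 2 elements -> [-7, -4, 2, 25, 18]
Insert 25: shifted 0 elements -> [-7, -4, 2, 25, 18]
Insert 18: shifted 1 elements -> [-7, -4, 2, 18, 25]


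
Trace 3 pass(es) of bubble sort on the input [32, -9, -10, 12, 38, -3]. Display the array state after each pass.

After pass 1: [-9, -10, 12, 32, -3, 38] (4 swaps)
After pass 2: [-10, -9, 12, -3, 32, 38] (2 swaps)
After pass 3: [-10, -9, -3, 12, 32, 38] (1 swaps)
Total swaps: 7


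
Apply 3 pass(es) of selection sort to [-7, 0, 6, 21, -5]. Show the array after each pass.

Pass 1: Select minimum -7 at index 0, swap -> [-7, 0, 6, 21, -5]
Pass 2: Select minimum -5 at index 4, swap -> [-7, -5, 6, 21, 0]
Pass 3: Select minimum 0 at index 4, swap -> [-7, -5, 0, 21, 6]


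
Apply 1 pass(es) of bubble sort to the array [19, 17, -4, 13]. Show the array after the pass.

After pass 1: [17, -4, 13, 19] (3 swaps)
Total swaps: 3


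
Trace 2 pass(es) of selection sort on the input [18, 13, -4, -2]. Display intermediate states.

Pass 1: Select minimum -4 at index 2, swap -> [-4, 13, 18, -2]
Pass 2: Select minimum -2 at index 3, swap -> [-4, -2, 18, 13]


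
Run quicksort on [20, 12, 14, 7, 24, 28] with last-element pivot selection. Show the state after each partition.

Partition 1: pivot=28 at index 5 -> [20, 12, 14, 7, 24, 28]
Partition 2: pivot=24 at index 4 -> [20, 12, 14, 7, 24, 28]
Partition 3: pivot=7 at index 0 -> [7, 12, 14, 20, 24, 28]
Partition 4: pivot=20 at index 3 -> [7, 12, 14, 20, 24, 28]
Partition 5: pivot=14 at index 2 -> [7, 12, 14, 20, 24, 28]


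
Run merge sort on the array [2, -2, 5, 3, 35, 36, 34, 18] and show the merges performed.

Divide and conquer:
  Merge [2] + [-2] -> [-2, 2]
  Merge [5] + [3] -> [3, 5]
  Merge [-2, 2] + [3, 5] -> [-2, 2, 3, 5]
  Merge [35] + [36] -> [35, 36]
  Merge [34] + [18] -> [18, 34]
  Merge [35, 36] + [18, 34] -> [18, 34, 35, 36]
  Merge [-2, 2, 3, 5] + [18, 34, 35, 36] -> [-2, 2, 3, 5, 18, 34, 35, 36]


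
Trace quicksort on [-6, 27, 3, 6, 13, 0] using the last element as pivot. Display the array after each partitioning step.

Partition 1: pivot=0 at index 1 -> [-6, 0, 3, 6, 13, 27]
Partition 2: pivot=27 at index 5 -> [-6, 0, 3, 6, 13, 27]
Partition 3: pivot=13 at index 4 -> [-6, 0, 3, 6, 13, 27]
Partition 4: pivot=6 at index 3 -> [-6, 0, 3, 6, 13, 27]


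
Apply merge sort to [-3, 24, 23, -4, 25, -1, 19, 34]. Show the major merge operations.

Divide and conquer:
  Merge [-3] + [24] -> [-3, 24]
  Merge [23] + [-4] -> [-4, 23]
  Merge [-3, 24] + [-4, 23] -> [-4, -3, 23, 24]
  Merge [25] + [-1] -> [-1, 25]
  Merge [19] + [34] -> [19, 34]
  Merge [-1, 25] + [19, 34] -> [-1, 19, 25, 34]
  Merge [-4, -3, 23, 24] + [-1, 19, 25, 34] -> [-4, -3, -1, 19, 23, 24, 25, 34]


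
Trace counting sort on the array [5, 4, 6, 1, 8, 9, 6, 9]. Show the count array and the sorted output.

Count array: [0, 1, 0, 0, 1, 1, 2, 0, 1, 2]
(count[i] = number of elements equal to i)
Cumulative count: [0, 1, 1, 1, 2, 3, 5, 5, 6, 8]
Sorted: [1, 4, 5, 6, 6, 8, 9, 9]


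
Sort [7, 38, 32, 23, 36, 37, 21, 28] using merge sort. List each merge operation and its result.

Divide and conquer:
  Merge [7] + [38] -> [7, 38]
  Merge [32] + [23] -> [23, 32]
  Merge [7, 38] + [23, 32] -> [7, 23, 32, 38]
  Merge [36] + [37] -> [36, 37]
  Merge [21] + [28] -> [21, 28]
  Merge [36, 37] + [21, 28] -> [21, 28, 36, 37]
  Merge [7, 23, 32, 38] + [21, 28, 36, 37] -> [7, 21, 23, 28, 32, 36, 37, 38]


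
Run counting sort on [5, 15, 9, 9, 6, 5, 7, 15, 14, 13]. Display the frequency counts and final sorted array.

Count array: [0, 0, 0, 0, 0, 2, 1, 1, 0, 2, 0, 0, 0, 1, 1, 2]
(count[i] = number of elements equal to i)
Cumulative count: [0, 0, 0, 0, 0, 2, 3, 4, 4, 6, 6, 6, 6, 7, 8, 10]
Sorted: [5, 5, 6, 7, 9, 9, 13, 14, 15, 15]


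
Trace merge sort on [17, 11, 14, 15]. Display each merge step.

Divide and conquer:
  Merge [17] + [11] -> [11, 17]
  Merge [14] + [15] -> [14, 15]
  Merge [11, 17] + [14, 15] -> [11, 14, 15, 17]


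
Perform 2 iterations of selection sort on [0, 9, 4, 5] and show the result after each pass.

Pass 1: Select minimum 0 at index 0, swap -> [0, 9, 4, 5]
Pass 2: Select minimum 4 at index 2, swap -> [0, 4, 9, 5]


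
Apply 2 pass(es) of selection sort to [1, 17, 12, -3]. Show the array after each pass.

Pass 1: Select minimum -3 at index 3, swap -> [-3, 17, 12, 1]
Pass 2: Select minimum 1 at index 3, swap -> [-3, 1, 12, 17]


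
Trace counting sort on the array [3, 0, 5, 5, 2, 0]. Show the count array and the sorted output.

Count array: [2, 0, 1, 1, 0, 2]
(count[i] = number of elements equal to i)
Cumulative count: [2, 2, 3, 4, 4, 6]
Sorted: [0, 0, 2, 3, 5, 5]


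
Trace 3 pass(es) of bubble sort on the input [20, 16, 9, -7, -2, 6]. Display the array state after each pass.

After pass 1: [16, 9, -7, -2, 6, 20] (5 swaps)
After pass 2: [9, -7, -2, 6, 16, 20] (4 swaps)
After pass 3: [-7, -2, 6, 9, 16, 20] (3 swaps)
Total swaps: 12


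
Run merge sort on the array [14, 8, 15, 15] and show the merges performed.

Divide and conquer:
  Merge [14] + [8] -> [8, 14]
  Merge [15] + [15] -> [15, 15]
  Merge [8, 14] + [15, 15] -> [8, 14, 15, 15]


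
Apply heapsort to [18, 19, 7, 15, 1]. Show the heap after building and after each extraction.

Build heap: [19, 18, 7, 15, 1]
Extract 19: [18, 15, 7, 1, 19]
Extract 18: [15, 1, 7, 18, 19]
Extract 15: [7, 1, 15, 18, 19]
Extract 7: [1, 7, 15, 18, 19]


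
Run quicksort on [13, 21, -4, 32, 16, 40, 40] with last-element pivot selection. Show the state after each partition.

Partition 1: pivot=40 at index 6 -> [13, 21, -4, 32, 16, 40, 40]
Partition 2: pivot=40 at index 5 -> [13, 21, -4, 32, 16, 40, 40]
Partition 3: pivot=16 at index 2 -> [13, -4, 16, 32, 21, 40, 40]
Partition 4: pivot=-4 at index 0 -> [-4, 13, 16, 32, 21, 40, 40]
Partition 5: pivot=21 at index 3 -> [-4, 13, 16, 21, 32, 40, 40]


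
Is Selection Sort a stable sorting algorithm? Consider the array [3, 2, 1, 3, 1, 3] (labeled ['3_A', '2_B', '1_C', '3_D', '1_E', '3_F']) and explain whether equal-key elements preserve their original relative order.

Trace Selection Sort on the labeled array (the key is the number; the letter only tracks identity):
  Pass 1: minimum of unsorted part is 1_C at index 2; swap it with 3_A at index 0 -> [1_C, 2_B, 3_A, 3_D, 1_E, 3_F]
  Pass 2: minimum of unsorted part is 1_E at index 4; swap it with 2_B at index 1 -> [1_C, 1_E, 3_A, 3_D, 2_B, 3_F]
  Pass 3: minimum of unsorted part is 2_B at index 4; swap it with 3_A at index 2 -> [1_C, 1_E, 2_B, 3_D, 3_A, 3_F]
  Pass 4: minimum 3_D is already at index 3; no swap -> [1_C, 1_E, 2_B, 3_D, 3_A, 3_F]
  Pass 5: minimum 3_A is already at index 4; no swap -> [1_C, 1_E, 2_B, 3_D, 3_A, 3_F]
Final order: [1_C, 1_E, 2_B, 3_D, 3_A, 3_F]
Equal keys:
  value 1: originally 1_C, 1_E; after sorting 1_C, 1_E -> order preserved
  value 3: originally 3_A, 3_D, 3_F; after sorting 3_D, 3_A, 3_F -> order changed
Equal keys were reordered, so Selection Sort is not stable: the long-range swap that moves the minimum into place can carry an element past an equal key. (One such input is enough; an unstable sort may happen to preserve order on other inputs, but it gives no guarantee.)
Answer: Not stable


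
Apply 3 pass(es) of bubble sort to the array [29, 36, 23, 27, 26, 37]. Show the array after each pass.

After pass 1: [29, 23, 27, 26, 36, 37] (3 swaps)
After pass 2: [23, 27, 26, 29, 36, 37] (3 swaps)
After pass 3: [23, 26, 27, 29, 36, 37] (1 swaps)
Total swaps: 7


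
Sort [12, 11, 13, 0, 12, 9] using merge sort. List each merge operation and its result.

Divide and conquer:
  Merge [11] + [13] -> [11, 13]
  Merge [12] + [11, 13] -> [11, 12, 13]
  Merge [12] + [9] -> [9, 12]
  Merge [0] + [9, 12] -> [0, 9, 12]
  Merge [11, 12, 13] + [0, 9, 12] -> [0, 9, 11, 12, 12, 13]


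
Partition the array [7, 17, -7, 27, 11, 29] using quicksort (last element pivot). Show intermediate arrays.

Partition 1: pivot=29 at index 5 -> [7, 17, -7, 27, 11, 29]
Partition 2: pivot=11 at index 2 -> [7, -7, 11, 27, 17, 29]
Partition 3: pivot=-7 at index 0 -> [-7, 7, 11, 27, 17, 29]
Partition 4: pivot=17 at index 3 -> [-7, 7, 11, 17, 27, 29]


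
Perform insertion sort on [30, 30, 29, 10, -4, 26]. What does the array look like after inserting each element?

First element 30 is already 'sorted'
Insert 30: shifted 0 elements -> [30, 30, 29, 10, -4, 26]
Insert 29: shifted 2 elements -> [29, 30, 30, 10, -4, 26]
Insert 10: shifted 3 elements -> [10, 29, 30, 30, -4, 26]
Insert -4: shifted 4 elements -> [-4, 10, 29, 30, 30, 26]
Insert 26: shifted 3 elements -> [-4, 10, 26, 29, 30, 30]


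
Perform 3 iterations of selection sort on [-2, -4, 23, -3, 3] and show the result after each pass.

Pass 1: Select minimum -4 at index 1, swap -> [-4, -2, 23, -3, 3]
Pass 2: Select minimum -3 at index 3, swap -> [-4, -3, 23, -2, 3]
Pass 3: Select minimum -2 at index 3, swap -> [-4, -3, -2, 23, 3]


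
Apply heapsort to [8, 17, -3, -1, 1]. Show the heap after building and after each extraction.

Build heap: [17, 8, -3, -1, 1]
Extract 17: [8, 1, -3, -1, 17]
Extract 8: [1, -1, -3, 8, 17]
Extract 1: [-1, -3, 1, 8, 17]
Extract -1: [-3, -1, 1, 8, 17]


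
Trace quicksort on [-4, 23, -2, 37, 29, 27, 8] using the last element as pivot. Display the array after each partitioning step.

Partition 1: pivot=8 at index 2 -> [-4, -2, 8, 37, 29, 27, 23]
Partition 2: pivot=-2 at index 1 -> [-4, -2, 8, 37, 29, 27, 23]
Partition 3: pivot=23 at index 3 -> [-4, -2, 8, 23, 29, 27, 37]
Partition 4: pivot=37 at index 6 -> [-4, -2, 8, 23, 29, 27, 37]
Partition 5: pivot=27 at index 4 -> [-4, -2, 8, 23, 27, 29, 37]


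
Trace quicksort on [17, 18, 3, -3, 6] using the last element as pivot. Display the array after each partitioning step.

Partition 1: pivot=6 at index 2 -> [3, -3, 6, 18, 17]
Partition 2: pivot=-3 at index 0 -> [-3, 3, 6, 18, 17]
Partition 3: pivot=17 at index 3 -> [-3, 3, 6, 17, 18]


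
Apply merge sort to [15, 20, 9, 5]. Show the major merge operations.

Divide and conquer:
  Merge [15] + [20] -> [15, 20]
  Merge [9] + [5] -> [5, 9]
  Merge [15, 20] + [5, 9] -> [5, 9, 15, 20]


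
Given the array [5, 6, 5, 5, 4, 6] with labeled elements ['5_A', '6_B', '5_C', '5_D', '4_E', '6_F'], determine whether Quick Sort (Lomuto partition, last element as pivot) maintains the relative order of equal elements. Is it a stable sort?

Trace Quick Sort on the labeled array (the key is the number; the letter only tracks identity):
  Partition indices 0..5 around pivot 6_F -> [5_A, 6_B, 5_C, 5_D, 4_E, 6_F]
  Partition indices 0..4 around pivot 4_E -> [4_E, 6_B, 5_C, 5_D, 5_A, 6_F]
  Partition indices 1..4 around pivot 5_A -> [4_E, 5_C, 5_D, 5_A, 6_B, 6_F]
  Partition indices 1..2 around pivot 5_D -> [4_E, 5_C, 5_D, 5_A, 6_B, 6_F]
Final order: [4_E, 5_C, 5_D, 5_A, 6_B, 6_F]
Equal keys:
  value 5: originally 5_A, 5_C, 5_D; after sorting 5_C, 5_D, 5_A -> order changed
  value 6: originally 6_B, 6_F; after sorting 6_B, 6_F -> order preserved
Equal keys were reordered, so Quick Sort is not stable: partition swaps elements across long distances and can reorder equal keys. (One such input is enough; an unstable sort may happen to preserve order on other inputs, but it gives no guarantee.)
Answer: Not stable


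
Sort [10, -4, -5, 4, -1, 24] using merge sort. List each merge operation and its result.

Divide and conquer:
  Merge [-4] + [-5] -> [-5, -4]
  Merge [10] + [-5, -4] -> [-5, -4, 10]
  Merge [-1] + [24] -> [-1, 24]
  Merge [4] + [-1, 24] -> [-1, 4, 24]
  Merge [-5, -4, 10] + [-1, 4, 24] -> [-5, -4, -1, 4, 10, 24]


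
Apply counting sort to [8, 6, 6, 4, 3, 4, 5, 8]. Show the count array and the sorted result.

Count array: [0, 0, 0, 1, 2, 1, 2, 0, 2]
(count[i] = number of elements equal to i)
Cumulative count: [0, 0, 0, 1, 3, 4, 6, 6, 8]
Sorted: [3, 4, 4, 5, 6, 6, 8, 8]


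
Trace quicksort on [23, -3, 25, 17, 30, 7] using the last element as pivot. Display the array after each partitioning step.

Partition 1: pivot=7 at index 1 -> [-3, 7, 25, 17, 30, 23]
Partition 2: pivot=23 at index 3 -> [-3, 7, 17, 23, 30, 25]
Partition 3: pivot=25 at index 4 -> [-3, 7, 17, 23, 25, 30]


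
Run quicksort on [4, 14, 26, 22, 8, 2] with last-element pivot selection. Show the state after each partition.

Partition 1: pivot=2 at index 0 -> [2, 14, 26, 22, 8, 4]
Partition 2: pivot=4 at index 1 -> [2, 4, 26, 22, 8, 14]
Partition 3: pivot=14 at index 3 -> [2, 4, 8, 14, 26, 22]
Partition 4: pivot=22 at index 4 -> [2, 4, 8, 14, 22, 26]


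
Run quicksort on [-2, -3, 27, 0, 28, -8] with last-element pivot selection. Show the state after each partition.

Partition 1: pivot=-8 at index 0 -> [-8, -3, 27, 0, 28, -2]
Partition 2: pivot=-2 at index 2 -> [-8, -3, -2, 0, 28, 27]
Partition 3: pivot=27 at index 4 -> [-8, -3, -2, 0, 27, 28]


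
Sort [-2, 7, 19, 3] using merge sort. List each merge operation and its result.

Divide and conquer:
  Merge [-2] + [7] -> [-2, 7]
  Merge [19] + [3] -> [3, 19]
  Merge [-2, 7] + [3, 19] -> [-2, 3, 7, 19]


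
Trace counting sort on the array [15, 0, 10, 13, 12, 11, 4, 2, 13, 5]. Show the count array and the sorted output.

Count array: [1, 0, 1, 0, 1, 1, 0, 0, 0, 0, 1, 1, 1, 2, 0, 1]
(count[i] = number of elements equal to i)
Cumulative count: [1, 1, 2, 2, 3, 4, 4, 4, 4, 4, 5, 6, 7, 9, 9, 10]
Sorted: [0, 2, 4, 5, 10, 11, 12, 13, 13, 15]


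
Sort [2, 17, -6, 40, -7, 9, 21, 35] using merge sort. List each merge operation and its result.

Divide and conquer:
  Merge [2] + [17] -> [2, 17]
  Merge [-6] + [40] -> [-6, 40]
  Merge [2, 17] + [-6, 40] -> [-6, 2, 17, 40]
  Merge [-7] + [9] -> [-7, 9]
  Merge [21] + [35] -> [21, 35]
  Merge [-7, 9] + [21, 35] -> [-7, 9, 21, 35]
  Merge [-6, 2, 17, 40] + [-7, 9, 21, 35] -> [-7, -6, 2, 9, 17, 21, 35, 40]


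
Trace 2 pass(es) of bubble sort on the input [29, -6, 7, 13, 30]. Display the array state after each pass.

After pass 1: [-6, 7, 13, 29, 30] (3 swaps)
After pass 2: [-6, 7, 13, 29, 30] (0 swaps)
Total swaps: 3


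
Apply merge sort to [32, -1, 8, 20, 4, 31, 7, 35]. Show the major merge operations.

Divide and conquer:
  Merge [32] + [-1] -> [-1, 32]
  Merge [8] + [20] -> [8, 20]
  Merge [-1, 32] + [8, 20] -> [-1, 8, 20, 32]
  Merge [4] + [31] -> [4, 31]
  Merge [7] + [35] -> [7, 35]
  Merge [4, 31] + [7, 35] -> [4, 7, 31, 35]
  Merge [-1, 8, 20, 32] + [4, 7, 31, 35] -> [-1, 4, 7, 8, 20, 31, 32, 35]


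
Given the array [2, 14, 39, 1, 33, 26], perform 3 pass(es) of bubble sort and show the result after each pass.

After pass 1: [2, 14, 1, 33, 26, 39] (3 swaps)
After pass 2: [2, 1, 14, 26, 33, 39] (2 swaps)
After pass 3: [1, 2, 14, 26, 33, 39] (1 swaps)
Total swaps: 6


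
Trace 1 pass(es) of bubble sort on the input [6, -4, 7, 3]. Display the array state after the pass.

After pass 1: [-4, 6, 3, 7] (2 swaps)
Total swaps: 2


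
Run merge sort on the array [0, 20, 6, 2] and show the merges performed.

Divide and conquer:
  Merge [0] + [20] -> [0, 20]
  Merge [6] + [2] -> [2, 6]
  Merge [0, 20] + [2, 6] -> [0, 2, 6, 20]


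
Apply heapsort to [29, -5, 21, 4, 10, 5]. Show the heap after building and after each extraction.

Build heap: [29, 10, 21, 4, -5, 5]
Extract 29: [21, 10, 5, 4, -5, 29]
Extract 21: [10, 4, 5, -5, 21, 29]
Extract 10: [5, 4, -5, 10, 21, 29]
Extract 5: [4, -5, 5, 10, 21, 29]
Extract 4: [-5, 4, 5, 10, 21, 29]


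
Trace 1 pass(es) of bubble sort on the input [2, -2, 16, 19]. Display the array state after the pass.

After pass 1: [-2, 2, 16, 19] (1 swaps)
Total swaps: 1


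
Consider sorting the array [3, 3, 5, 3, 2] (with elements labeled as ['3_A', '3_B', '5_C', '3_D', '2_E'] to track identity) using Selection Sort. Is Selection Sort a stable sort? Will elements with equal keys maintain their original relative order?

Trace Selection Sort on the labeled array (the key is the number; the letter only tracks identity):
  Pass 1: minimum of unsorted part is 2_E at index 4; swap it with 3_A at index 0 -> [2_E, 3_B, 5_C, 3_D, 3_A]
  Pass 2: minimum 3_B is already at index 1; no swap -> [2_E, 3_B, 5_C, 3_D, 3_A]
  Pass 3: minimum of unsorted part is 3_D at index 3; swap it with 5_C at index 2 -> [2_E, 3_B, 3_D, 5_C, 3_A]
  Pass 4: minimum of unsorted part is 3_A at index 4; swap it with 5_C at index 3 -> [2_E, 3_B, 3_D, 3_A, 5_C]
Final order: [2_E, 3_B, 3_D, 3_A, 5_C]
Equal keys:
  value 3: originally 3_A, 3_B, 3_D; after sorting 3_B, 3_D, 3_A -> order changed
Equal keys were reordered, so Selection Sort is not stable: the long-range swap that moves the minimum into place can carry an element past an equal key. (One such input is enough; an unstable sort may happen to preserve order on other inputs, but it gives no guarantee.)
Answer: Not stable


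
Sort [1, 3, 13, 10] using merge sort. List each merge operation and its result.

Divide and conquer:
  Merge [1] + [3] -> [1, 3]
  Merge [13] + [10] -> [10, 13]
  Merge [1, 3] + [10, 13] -> [1, 3, 10, 13]


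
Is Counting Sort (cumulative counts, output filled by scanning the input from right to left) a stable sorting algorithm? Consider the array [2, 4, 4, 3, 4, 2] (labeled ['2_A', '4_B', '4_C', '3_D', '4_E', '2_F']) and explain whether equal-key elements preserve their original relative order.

Trace Counting Sort on the labeled array (the key is the number; the letter only tracks identity):
  Counts for values 0..4: [0, 0, 2, 1, 3]
  Cumulative counts: [0, 0, 2, 3, 6]
  Scan right to left: place 2_F at output index 1
  Scan right to left: place 4_E at output index 5
  Scan right to left: place 3_D at output index 2
  Scan right to left: place 4_C at output index 4
  Scan right to left: place 4_B at output index 3
  Scan right to left: place 2_A at output index 0
  Output: [2_A, 2_F, 3_D, 4_B, 4_C, 4_E]
Equal keys:
  value 2: originally 2_A, 2_F; after sorting 2_A, 2_F -> order preserved
  value 4: originally 4_B, 4_C, 4_E; after sorting 4_B, 4_C, 4_E -> order preserved
All equal keys kept their original relative order. Counting Sort is stable: scanning the input right to left with decreasing cumulative counts places later duplicates at later output positions.
Answer: Stable


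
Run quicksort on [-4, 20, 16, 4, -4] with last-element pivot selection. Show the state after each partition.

Partition 1: pivot=-4 at index 1 -> [-4, -4, 16, 4, 20]
Partition 2: pivot=20 at index 4 -> [-4, -4, 16, 4, 20]
Partition 3: pivot=4 at index 2 -> [-4, -4, 4, 16, 20]


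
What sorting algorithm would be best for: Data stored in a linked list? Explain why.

Best choice: Merge sort
Reason: Merge sort doesn't require random access; can be done in O(1) extra space for linked lists


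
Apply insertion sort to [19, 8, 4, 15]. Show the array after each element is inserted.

First element 19 is already 'sorted'
Insert 8: shifted 1 elements -> [8, 19, 4, 15]
Insert 4: shifted 2 elements -> [4, 8, 19, 15]
Insert 15: shifted 1 elements -> [4, 8, 15, 19]


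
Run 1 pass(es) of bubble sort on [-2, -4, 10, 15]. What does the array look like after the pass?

After pass 1: [-4, -2, 10, 15] (1 swaps)
Total swaps: 1


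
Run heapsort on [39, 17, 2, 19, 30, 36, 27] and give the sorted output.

Build heap: [39, 30, 36, 19, 17, 2, 27]
Extract 39: [36, 30, 27, 19, 17, 2, 39]
Extract 36: [30, 19, 27, 2, 17, 36, 39]
Extract 30: [27, 19, 17, 2, 30, 36, 39]
Extract 27: [19, 2, 17, 27, 30, 36, 39]
Extract 19: [17, 2, 19, 27, 30, 36, 39]
Extract 17: [2, 17, 19, 27, 30, 36, 39]


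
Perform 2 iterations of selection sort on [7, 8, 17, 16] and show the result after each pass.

Pass 1: Select minimum 7 at index 0, swap -> [7, 8, 17, 16]
Pass 2: Select minimum 8 at index 1, swap -> [7, 8, 17, 16]


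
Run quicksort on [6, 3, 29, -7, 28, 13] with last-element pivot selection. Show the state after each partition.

Partition 1: pivot=13 at index 3 -> [6, 3, -7, 13, 28, 29]
Partition 2: pivot=-7 at index 0 -> [-7, 3, 6, 13, 28, 29]
Partition 3: pivot=6 at index 2 -> [-7, 3, 6, 13, 28, 29]
Partition 4: pivot=29 at index 5 -> [-7, 3, 6, 13, 28, 29]


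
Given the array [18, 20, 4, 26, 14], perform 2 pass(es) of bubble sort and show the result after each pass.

After pass 1: [18, 4, 20, 14, 26] (2 swaps)
After pass 2: [4, 18, 14, 20, 26] (2 swaps)
Total swaps: 4


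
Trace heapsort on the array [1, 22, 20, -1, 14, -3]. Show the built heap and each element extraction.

Build heap: [22, 14, 20, -1, 1, -3]
Extract 22: [20, 14, -3, -1, 1, 22]
Extract 20: [14, 1, -3, -1, 20, 22]
Extract 14: [1, -1, -3, 14, 20, 22]
Extract 1: [-1, -3, 1, 14, 20, 22]
Extract -1: [-3, -1, 1, 14, 20, 22]


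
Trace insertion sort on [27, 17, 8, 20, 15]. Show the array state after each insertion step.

First element 27 is already 'sorted'
Insert 17: shifted 1 elements -> [17, 27, 8, 20, 15]
Insert 8: shifted 2 elements -> [8, 17, 27, 20, 15]
Insert 20: shifted 1 elements -> [8, 17, 20, 27, 15]
Insert 15: shifted 3 elements -> [8, 15, 17, 20, 27]


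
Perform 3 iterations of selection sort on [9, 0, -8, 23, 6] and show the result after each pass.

Pass 1: Select minimum -8 at index 2, swap -> [-8, 0, 9, 23, 6]
Pass 2: Select minimum 0 at index 1, swap -> [-8, 0, 9, 23, 6]
Pass 3: Select minimum 6 at index 4, swap -> [-8, 0, 6, 23, 9]


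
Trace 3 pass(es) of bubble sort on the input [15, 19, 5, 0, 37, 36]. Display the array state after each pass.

After pass 1: [15, 5, 0, 19, 36, 37] (3 swaps)
After pass 2: [5, 0, 15, 19, 36, 37] (2 swaps)
After pass 3: [0, 5, 15, 19, 36, 37] (1 swaps)
Total swaps: 6


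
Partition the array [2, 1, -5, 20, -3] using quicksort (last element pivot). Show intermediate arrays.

Partition 1: pivot=-3 at index 1 -> [-5, -3, 2, 20, 1]
Partition 2: pivot=1 at index 2 -> [-5, -3, 1, 20, 2]
Partition 3: pivot=2 at index 3 -> [-5, -3, 1, 2, 20]


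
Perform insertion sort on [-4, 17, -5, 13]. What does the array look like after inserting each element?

First element -4 is already 'sorted'
Insert 17: shifted 0 elements -> [-4, 17, -5, 13]
Insert -5: shifted 2 elements -> [-5, -4, 17, 13]
Insert 13: shifted 1 elements -> [-5, -4, 13, 17]


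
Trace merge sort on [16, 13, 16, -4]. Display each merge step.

Divide and conquer:
  Merge [16] + [13] -> [13, 16]
  Merge [16] + [-4] -> [-4, 16]
  Merge [13, 16] + [-4, 16] -> [-4, 13, 16, 16]


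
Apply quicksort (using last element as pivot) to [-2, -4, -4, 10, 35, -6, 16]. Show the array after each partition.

Partition 1: pivot=16 at index 5 -> [-2, -4, -4, 10, -6, 16, 35]
Partition 2: pivot=-6 at index 0 -> [-6, -4, -4, 10, -2, 16, 35]
Partition 3: pivot=-2 at index 3 -> [-6, -4, -4, -2, 10, 16, 35]
Partition 4: pivot=-4 at index 2 -> [-6, -4, -4, -2, 10, 16, 35]


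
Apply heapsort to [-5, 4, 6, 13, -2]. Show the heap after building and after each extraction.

Build heap: [13, 4, 6, -5, -2]
Extract 13: [6, 4, -2, -5, 13]
Extract 6: [4, -5, -2, 6, 13]
Extract 4: [-2, -5, 4, 6, 13]
Extract -2: [-5, -2, 4, 6, 13]


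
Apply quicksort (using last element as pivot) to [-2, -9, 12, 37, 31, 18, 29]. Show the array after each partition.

Partition 1: pivot=29 at index 4 -> [-2, -9, 12, 18, 29, 37, 31]
Partition 2: pivot=18 at index 3 -> [-2, -9, 12, 18, 29, 37, 31]
Partition 3: pivot=12 at index 2 -> [-2, -9, 12, 18, 29, 37, 31]
Partition 4: pivot=-9 at index 0 -> [-9, -2, 12, 18, 29, 37, 31]
Partition 5: pivot=31 at index 5 -> [-9, -2, 12, 18, 29, 31, 37]


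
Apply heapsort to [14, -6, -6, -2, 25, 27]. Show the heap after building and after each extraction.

Build heap: [27, 25, 14, -2, -6, -6]
Extract 27: [25, -2, 14, -6, -6, 27]
Extract 25: [14, -2, -6, -6, 25, 27]
Extract 14: [-2, -6, -6, 14, 25, 27]
Extract -2: [-6, -6, -2, 14, 25, 27]
Extract -6: [-6, -6, -2, 14, 25, 27]


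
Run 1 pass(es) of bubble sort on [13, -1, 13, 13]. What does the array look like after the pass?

After pass 1: [-1, 13, 13, 13] (1 swaps)
Total swaps: 1


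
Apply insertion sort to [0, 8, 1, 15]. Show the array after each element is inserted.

First element 0 is already 'sorted'
Insert 8: shifted 0 elements -> [0, 8, 1, 15]
Insert 1: shifted 1 elements -> [0, 1, 8, 15]
Insert 15: shifted 0 elements -> [0, 1, 8, 15]


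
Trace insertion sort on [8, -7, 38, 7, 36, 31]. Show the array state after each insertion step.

First element 8 is already 'sorted'
Insert -7: shifted 1 elements -> [-7, 8, 38, 7, 36, 31]
Insert 38: shifted 0 elements -> [-7, 8, 38, 7, 36, 31]
Insert 7: shifted 2 elements -> [-7, 7, 8, 38, 36, 31]
Insert 36: shifted 1 elements -> [-7, 7, 8, 36, 38, 31]
Insert 31: shifted 2 elements -> [-7, 7, 8, 31, 36, 38]


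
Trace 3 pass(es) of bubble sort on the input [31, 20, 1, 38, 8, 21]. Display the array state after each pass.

After pass 1: [20, 1, 31, 8, 21, 38] (4 swaps)
After pass 2: [1, 20, 8, 21, 31, 38] (3 swaps)
After pass 3: [1, 8, 20, 21, 31, 38] (1 swaps)
Total swaps: 8


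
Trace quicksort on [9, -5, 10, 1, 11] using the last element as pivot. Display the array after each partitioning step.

Partition 1: pivot=11 at index 4 -> [9, -5, 10, 1, 11]
Partition 2: pivot=1 at index 1 -> [-5, 1, 10, 9, 11]
Partition 3: pivot=9 at index 2 -> [-5, 1, 9, 10, 11]


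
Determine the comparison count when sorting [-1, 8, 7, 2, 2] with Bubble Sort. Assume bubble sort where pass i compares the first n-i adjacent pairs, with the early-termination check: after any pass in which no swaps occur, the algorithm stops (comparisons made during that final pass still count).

Pass 1: compare adjacent pairs (0,1)..(3,4) = 4 comparison(s), 3 swap(s) -> [-1, 7, 2, 2, 8]
Pass 2: compare adjacent pairs (0,1)..(2,3) = 3 comparison(s), 2 swap(s) -> [-1, 2, 2, 7, 8]
Pass 3: compare adjacent pairs (0,1)..(1,2) = 2 comparison(s), 0 swap(s) -> [-1, 2, 2, 7, 8]
No swaps in this pass, so bubble sort stops here.
Total comparisons: 4 + 3 + 2 = 9


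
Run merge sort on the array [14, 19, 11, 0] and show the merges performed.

Divide and conquer:
  Merge [14] + [19] -> [14, 19]
  Merge [11] + [0] -> [0, 11]
  Merge [14, 19] + [0, 11] -> [0, 11, 14, 19]


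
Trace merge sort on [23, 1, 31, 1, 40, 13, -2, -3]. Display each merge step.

Divide and conquer:
  Merge [23] + [1] -> [1, 23]
  Merge [31] + [1] -> [1, 31]
  Merge [1, 23] + [1, 31] -> [1, 1, 23, 31]
  Merge [40] + [13] -> [13, 40]
  Merge [-2] + [-3] -> [-3, -2]
  Merge [13, 40] + [-3, -2] -> [-3, -2, 13, 40]
  Merge [1, 1, 23, 31] + [-3, -2, 13, 40] -> [-3, -2, 1, 1, 13, 23, 31, 40]


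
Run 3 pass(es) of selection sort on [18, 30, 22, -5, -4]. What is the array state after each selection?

Pass 1: Select minimum -5 at index 3, swap -> [-5, 30, 22, 18, -4]
Pass 2: Select minimum -4 at index 4, swap -> [-5, -4, 22, 18, 30]
Pass 3: Select minimum 18 at index 3, swap -> [-5, -4, 18, 22, 30]


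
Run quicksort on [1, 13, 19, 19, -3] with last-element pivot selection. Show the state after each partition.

Partition 1: pivot=-3 at index 0 -> [-3, 13, 19, 19, 1]
Partition 2: pivot=1 at index 1 -> [-3, 1, 19, 19, 13]
Partition 3: pivot=13 at index 2 -> [-3, 1, 13, 19, 19]
Partition 4: pivot=19 at index 4 -> [-3, 1, 13, 19, 19]


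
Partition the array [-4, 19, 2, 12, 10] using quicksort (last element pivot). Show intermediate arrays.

Partition 1: pivot=10 at index 2 -> [-4, 2, 10, 12, 19]
Partition 2: pivot=2 at index 1 -> [-4, 2, 10, 12, 19]
Partition 3: pivot=19 at index 4 -> [-4, 2, 10, 12, 19]


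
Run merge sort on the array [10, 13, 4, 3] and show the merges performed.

Divide and conquer:
  Merge [10] + [13] -> [10, 13]
  Merge [4] + [3] -> [3, 4]
  Merge [10, 13] + [3, 4] -> [3, 4, 10, 13]


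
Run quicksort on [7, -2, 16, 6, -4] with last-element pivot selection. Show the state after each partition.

Partition 1: pivot=-4 at index 0 -> [-4, -2, 16, 6, 7]
Partition 2: pivot=7 at index 3 -> [-4, -2, 6, 7, 16]
Partition 3: pivot=6 at index 2 -> [-4, -2, 6, 7, 16]


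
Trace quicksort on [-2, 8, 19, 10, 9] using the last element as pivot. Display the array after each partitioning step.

Partition 1: pivot=9 at index 2 -> [-2, 8, 9, 10, 19]
Partition 2: pivot=8 at index 1 -> [-2, 8, 9, 10, 19]
Partition 3: pivot=19 at index 4 -> [-2, 8, 9, 10, 19]


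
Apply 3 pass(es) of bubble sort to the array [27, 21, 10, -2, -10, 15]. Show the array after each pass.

After pass 1: [21, 10, -2, -10, 15, 27] (5 swaps)
After pass 2: [10, -2, -10, 15, 21, 27] (4 swaps)
After pass 3: [-2, -10, 10, 15, 21, 27] (2 swaps)
Total swaps: 11


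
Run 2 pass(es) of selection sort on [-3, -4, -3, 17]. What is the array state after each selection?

Pass 1: Select minimum -4 at index 1, swap -> [-4, -3, -3, 17]
Pass 2: Select minimum -3 at index 1, swap -> [-4, -3, -3, 17]


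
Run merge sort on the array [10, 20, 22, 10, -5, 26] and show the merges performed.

Divide and conquer:
  Merge [20] + [22] -> [20, 22]
  Merge [10] + [20, 22] -> [10, 20, 22]
  Merge [-5] + [26] -> [-5, 26]
  Merge [10] + [-5, 26] -> [-5, 10, 26]
  Merge [10, 20, 22] + [-5, 10, 26] -> [-5, 10, 10, 20, 22, 26]


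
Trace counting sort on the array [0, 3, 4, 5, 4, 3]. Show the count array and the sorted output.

Count array: [1, 0, 0, 2, 2, 1]
(count[i] = number of elements equal to i)
Cumulative count: [1, 1, 1, 3, 5, 6]
Sorted: [0, 3, 3, 4, 4, 5]


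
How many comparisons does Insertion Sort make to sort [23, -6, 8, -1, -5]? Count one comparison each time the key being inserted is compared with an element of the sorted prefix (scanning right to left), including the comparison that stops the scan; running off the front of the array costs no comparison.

Insert -6: 23 > -6 (shift), reached front = 1 comparison(s) -> [-6, 23, 8, -1, -5]
Insert 8: 23 > 8 (shift), -6 <= 8 (stop) = 2 comparison(s) -> [-6, 8, 23, -1, -5]
Insert -1: 23 > -1 (shift), 8 > -1 (shift), -6 <= -1 (stop) = 3 comparison(s) -> [-6, -1, 8, 23, -5]
Insert -5: 23 > -5 (shift), 8 > -5 (shift), -1 > -5 (shift), -6 <= -5 (stop) = 4 comparison(s) -> [-6, -5, -1, 8, 23]
Total comparisons: 1 + 2 + 3 + 4 = 10


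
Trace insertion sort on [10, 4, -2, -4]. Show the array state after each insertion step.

First element 10 is already 'sorted'
Insert 4: shifted 1 elements -> [4, 10, -2, -4]
Insert -2: shifted 2 elements -> [-2, 4, 10, -4]
Insert -4: shifted 3 elements -> [-4, -2, 4, 10]


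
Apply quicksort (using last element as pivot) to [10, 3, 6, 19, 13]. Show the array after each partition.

Partition 1: pivot=13 at index 3 -> [10, 3, 6, 13, 19]
Partition 2: pivot=6 at index 1 -> [3, 6, 10, 13, 19]


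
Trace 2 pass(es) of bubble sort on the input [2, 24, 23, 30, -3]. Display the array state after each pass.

After pass 1: [2, 23, 24, -3, 30] (2 swaps)
After pass 2: [2, 23, -3, 24, 30] (1 swaps)
Total swaps: 3


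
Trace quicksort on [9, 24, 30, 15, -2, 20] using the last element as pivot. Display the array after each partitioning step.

Partition 1: pivot=20 at index 3 -> [9, 15, -2, 20, 30, 24]
Partition 2: pivot=-2 at index 0 -> [-2, 15, 9, 20, 30, 24]
Partition 3: pivot=9 at index 1 -> [-2, 9, 15, 20, 30, 24]
Partition 4: pivot=24 at index 4 -> [-2, 9, 15, 20, 24, 30]


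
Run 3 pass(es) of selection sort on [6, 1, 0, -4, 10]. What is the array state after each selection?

Pass 1: Select minimum -4 at index 3, swap -> [-4, 1, 0, 6, 10]
Pass 2: Select minimum 0 at index 2, swap -> [-4, 0, 1, 6, 10]
Pass 3: Select minimum 1 at index 2, swap -> [-4, 0, 1, 6, 10]


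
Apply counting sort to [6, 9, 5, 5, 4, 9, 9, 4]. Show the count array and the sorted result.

Count array: [0, 0, 0, 0, 2, 2, 1, 0, 0, 3]
(count[i] = number of elements equal to i)
Cumulative count: [0, 0, 0, 0, 2, 4, 5, 5, 5, 8]
Sorted: [4, 4, 5, 5, 6, 9, 9, 9]


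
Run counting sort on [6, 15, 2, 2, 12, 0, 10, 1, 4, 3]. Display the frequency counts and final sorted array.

Count array: [1, 1, 2, 1, 1, 0, 1, 0, 0, 0, 1, 0, 1, 0, 0, 1]
(count[i] = number of elements equal to i)
Cumulative count: [1, 2, 4, 5, 6, 6, 7, 7, 7, 7, 8, 8, 9, 9, 9, 10]
Sorted: [0, 1, 2, 2, 3, 4, 6, 10, 12, 15]


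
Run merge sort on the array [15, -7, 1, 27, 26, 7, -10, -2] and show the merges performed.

Divide and conquer:
  Merge [15] + [-7] -> [-7, 15]
  Merge [1] + [27] -> [1, 27]
  Merge [-7, 15] + [1, 27] -> [-7, 1, 15, 27]
  Merge [26] + [7] -> [7, 26]
  Merge [-10] + [-2] -> [-10, -2]
  Merge [7, 26] + [-10, -2] -> [-10, -2, 7, 26]
  Merge [-7, 1, 15, 27] + [-10, -2, 7, 26] -> [-10, -7, -2, 1, 7, 15, 26, 27]


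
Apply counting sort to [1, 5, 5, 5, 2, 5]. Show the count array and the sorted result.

Count array: [0, 1, 1, 0, 0, 4]
(count[i] = number of elements equal to i)
Cumulative count: [0, 1, 2, 2, 2, 6]
Sorted: [1, 2, 5, 5, 5, 5]


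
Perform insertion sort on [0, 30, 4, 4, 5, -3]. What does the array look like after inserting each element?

First element 0 is already 'sorted'
Insert 30: shifted 0 elements -> [0, 30, 4, 4, 5, -3]
Insert 4: shifted 1 elements -> [0, 4, 30, 4, 5, -3]
Insert 4: shifted 1 elements -> [0, 4, 4, 30, 5, -3]
Insert 5: shifted 1 elements -> [0, 4, 4, 5, 30, -3]
Insert -3: shifted 5 elements -> [-3, 0, 4, 4, 5, 30]


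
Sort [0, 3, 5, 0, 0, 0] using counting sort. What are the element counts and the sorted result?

Count array: [4, 0, 0, 1, 0, 1]
(count[i] = number of elements equal to i)
Cumulative count: [4, 4, 4, 5, 5, 6]
Sorted: [0, 0, 0, 0, 3, 5]


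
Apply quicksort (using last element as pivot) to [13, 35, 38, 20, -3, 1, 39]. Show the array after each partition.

Partition 1: pivot=39 at index 6 -> [13, 35, 38, 20, -3, 1, 39]
Partition 2: pivot=1 at index 1 -> [-3, 1, 38, 20, 13, 35, 39]
Partition 3: pivot=35 at index 4 -> [-3, 1, 20, 13, 35, 38, 39]
Partition 4: pivot=13 at index 2 -> [-3, 1, 13, 20, 35, 38, 39]


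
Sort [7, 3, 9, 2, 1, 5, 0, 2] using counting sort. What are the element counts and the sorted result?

Count array: [1, 1, 2, 1, 0, 1, 0, 1, 0, 1]
(count[i] = number of elements equal to i)
Cumulative count: [1, 2, 4, 5, 5, 6, 6, 7, 7, 8]
Sorted: [0, 1, 2, 2, 3, 5, 7, 9]


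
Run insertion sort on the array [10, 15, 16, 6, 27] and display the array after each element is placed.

First element 10 is already 'sorted'
Insert 15: shifted 0 elements -> [10, 15, 16, 6, 27]
Insert 16: shifted 0 elements -> [10, 15, 16, 6, 27]
Insert 6: shifted 3 elements -> [6, 10, 15, 16, 27]
Insert 27: shifted 0 elements -> [6, 10, 15, 16, 27]


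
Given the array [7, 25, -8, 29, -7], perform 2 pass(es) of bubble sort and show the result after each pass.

After pass 1: [7, -8, 25, -7, 29] (2 swaps)
After pass 2: [-8, 7, -7, 25, 29] (2 swaps)
Total swaps: 4


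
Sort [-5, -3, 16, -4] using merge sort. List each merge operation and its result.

Divide and conquer:
  Merge [-5] + [-3] -> [-5, -3]
  Merge [16] + [-4] -> [-4, 16]
  Merge [-5, -3] + [-4, 16] -> [-5, -4, -3, 16]


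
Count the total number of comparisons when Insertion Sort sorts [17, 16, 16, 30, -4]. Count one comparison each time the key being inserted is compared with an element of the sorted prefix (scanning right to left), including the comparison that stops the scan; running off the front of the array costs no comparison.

Insert 16: 17 > 16 (shift), reached front = 1 comparison(s) -> [16, 17, 16, 30, -4]
Insert 16: 17 > 16 (shift), 16 <= 16 (stop) = 2 comparison(s) -> [16, 16, 17, 30, -4]
Insert 30: 17 <= 30 (stop) = 1 comparison(s) -> [16, 16, 17, 30, -4]
Insert -4: 30 > -4 (shift), 17 > -4 (shift), 16 > -4 (shift), 16 > -4 (shift), reached front = 4 comparison(s) -> [-4, 16, 16, 17, 30]
Total comparisons: 1 + 2 + 1 + 4 = 8


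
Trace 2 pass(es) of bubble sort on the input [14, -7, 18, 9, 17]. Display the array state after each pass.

After pass 1: [-7, 14, 9, 17, 18] (3 swaps)
After pass 2: [-7, 9, 14, 17, 18] (1 swaps)
Total swaps: 4


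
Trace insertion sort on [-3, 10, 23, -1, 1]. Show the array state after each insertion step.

First element -3 is already 'sorted'
Insert 10: shifted 0 elements -> [-3, 10, 23, -1, 1]
Insert 23: shifted 0 elements -> [-3, 10, 23, -1, 1]
Insert -1: shifted 2 elements -> [-3, -1, 10, 23, 1]
Insert 1: shifted 2 elements -> [-3, -1, 1, 10, 23]


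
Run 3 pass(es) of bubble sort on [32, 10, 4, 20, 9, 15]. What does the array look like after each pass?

After pass 1: [10, 4, 20, 9, 15, 32] (5 swaps)
After pass 2: [4, 10, 9, 15, 20, 32] (3 swaps)
After pass 3: [4, 9, 10, 15, 20, 32] (1 swaps)
Total swaps: 9


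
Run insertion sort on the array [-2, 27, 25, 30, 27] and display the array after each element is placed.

First element -2 is already 'sorted'
Insert 27: shifted 0 elements -> [-2, 27, 25, 30, 27]
Insert 25: shifted 1 elements -> [-2, 25, 27, 30, 27]
Insert 30: shifted 0 elements -> [-2, 25, 27, 30, 27]
Insert 27: shifted 1 elements -> [-2, 25, 27, 27, 30]


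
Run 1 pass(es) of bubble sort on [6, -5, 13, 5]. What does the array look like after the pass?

After pass 1: [-5, 6, 5, 13] (2 swaps)
Total swaps: 2


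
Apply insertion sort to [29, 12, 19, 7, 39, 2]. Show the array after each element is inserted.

First element 29 is already 'sorted'
Insert 12: shifted 1 elements -> [12, 29, 19, 7, 39, 2]
Insert 19: shifted 1 elements -> [12, 19, 29, 7, 39, 2]
Insert 7: shifted 3 elements -> [7, 12, 19, 29, 39, 2]
Insert 39: shifted 0 elements -> [7, 12, 19, 29, 39, 2]
Insert 2: shifted 5 elements -> [2, 7, 12, 19, 29, 39]


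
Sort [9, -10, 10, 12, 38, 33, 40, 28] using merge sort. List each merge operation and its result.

Divide and conquer:
  Merge [9] + [-10] -> [-10, 9]
  Merge [10] + [12] -> [10, 12]
  Merge [-10, 9] + [10, 12] -> [-10, 9, 10, 12]
  Merge [38] + [33] -> [33, 38]
  Merge [40] + [28] -> [28, 40]
  Merge [33, 38] + [28, 40] -> [28, 33, 38, 40]
  Merge [-10, 9, 10, 12] + [28, 33, 38, 40] -> [-10, 9, 10, 12, 28, 33, 38, 40]


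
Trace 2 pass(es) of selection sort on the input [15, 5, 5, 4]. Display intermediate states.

Pass 1: Select minimum 4 at index 3, swap -> [4, 5, 5, 15]
Pass 2: Select minimum 5 at index 1, swap -> [4, 5, 5, 15]


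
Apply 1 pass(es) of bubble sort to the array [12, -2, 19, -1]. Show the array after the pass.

After pass 1: [-2, 12, -1, 19] (2 swaps)
Total swaps: 2


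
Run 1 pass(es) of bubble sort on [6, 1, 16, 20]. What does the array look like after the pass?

After pass 1: [1, 6, 16, 20] (1 swaps)
Total swaps: 1


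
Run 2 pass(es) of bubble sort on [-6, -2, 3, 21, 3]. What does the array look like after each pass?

After pass 1: [-6, -2, 3, 3, 21] (1 swaps)
After pass 2: [-6, -2, 3, 3, 21] (0 swaps)
Total swaps: 1


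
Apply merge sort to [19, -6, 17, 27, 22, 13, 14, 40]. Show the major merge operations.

Divide and conquer:
  Merge [19] + [-6] -> [-6, 19]
  Merge [17] + [27] -> [17, 27]
  Merge [-6, 19] + [17, 27] -> [-6, 17, 19, 27]
  Merge [22] + [13] -> [13, 22]
  Merge [14] + [40] -> [14, 40]
  Merge [13, 22] + [14, 40] -> [13, 14, 22, 40]
  Merge [-6, 17, 19, 27] + [13, 14, 22, 40] -> [-6, 13, 14, 17, 19, 22, 27, 40]


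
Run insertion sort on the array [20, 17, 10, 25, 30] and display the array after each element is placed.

First element 20 is already 'sorted'
Insert 17: shifted 1 elements -> [17, 20, 10, 25, 30]
Insert 10: shifted 2 elements -> [10, 17, 20, 25, 30]
Insert 25: shifted 0 elements -> [10, 17, 20, 25, 30]
Insert 30: shifted 0 elements -> [10, 17, 20, 25, 30]


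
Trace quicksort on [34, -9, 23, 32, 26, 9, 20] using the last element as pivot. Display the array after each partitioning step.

Partition 1: pivot=20 at index 2 -> [-9, 9, 20, 32, 26, 34, 23]
Partition 2: pivot=9 at index 1 -> [-9, 9, 20, 32, 26, 34, 23]
Partition 3: pivot=23 at index 3 -> [-9, 9, 20, 23, 26, 34, 32]
Partition 4: pivot=32 at index 5 -> [-9, 9, 20, 23, 26, 32, 34]


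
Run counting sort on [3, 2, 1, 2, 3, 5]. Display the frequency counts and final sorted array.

Count array: [0, 1, 2, 2, 0, 1]
(count[i] = number of elements equal to i)
Cumulative count: [0, 1, 3, 5, 5, 6]
Sorted: [1, 2, 2, 3, 3, 5]
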